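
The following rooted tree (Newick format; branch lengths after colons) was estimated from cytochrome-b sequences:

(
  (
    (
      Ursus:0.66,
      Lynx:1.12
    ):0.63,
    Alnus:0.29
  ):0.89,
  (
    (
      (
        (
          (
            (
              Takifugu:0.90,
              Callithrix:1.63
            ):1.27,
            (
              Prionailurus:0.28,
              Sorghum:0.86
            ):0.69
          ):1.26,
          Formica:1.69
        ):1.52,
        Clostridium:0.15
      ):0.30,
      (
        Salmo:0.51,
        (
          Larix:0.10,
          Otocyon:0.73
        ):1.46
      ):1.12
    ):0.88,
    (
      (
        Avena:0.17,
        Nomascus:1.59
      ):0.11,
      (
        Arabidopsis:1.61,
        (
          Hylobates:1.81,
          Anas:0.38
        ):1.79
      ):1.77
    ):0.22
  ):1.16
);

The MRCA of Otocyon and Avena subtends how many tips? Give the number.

The MRCA of Otocyon and Avena is the node subtending ((((((Takifugu,Callithrix),(Prionailurus,Sorghum)),Formica),Clostridium),(Salmo,(Larix,Otocyon))),((Avena,Nomascus),(Arabidopsis,(Hylobates,Anas)))).
That clade contains 14 terminal taxa: Anas, Arabidopsis, Avena, Callithrix, Clostridium, Formica, Hylobates, Larix, Nomascus, Otocyon, Prionailurus, Salmo, Sorghum, Takifugu.

14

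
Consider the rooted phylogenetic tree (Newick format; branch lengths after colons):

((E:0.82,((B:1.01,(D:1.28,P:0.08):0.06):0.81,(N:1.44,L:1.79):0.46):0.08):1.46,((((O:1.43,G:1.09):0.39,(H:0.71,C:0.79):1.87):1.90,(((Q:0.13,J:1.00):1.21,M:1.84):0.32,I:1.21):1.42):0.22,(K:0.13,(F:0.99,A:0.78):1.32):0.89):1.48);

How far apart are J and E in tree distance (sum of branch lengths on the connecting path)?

7.93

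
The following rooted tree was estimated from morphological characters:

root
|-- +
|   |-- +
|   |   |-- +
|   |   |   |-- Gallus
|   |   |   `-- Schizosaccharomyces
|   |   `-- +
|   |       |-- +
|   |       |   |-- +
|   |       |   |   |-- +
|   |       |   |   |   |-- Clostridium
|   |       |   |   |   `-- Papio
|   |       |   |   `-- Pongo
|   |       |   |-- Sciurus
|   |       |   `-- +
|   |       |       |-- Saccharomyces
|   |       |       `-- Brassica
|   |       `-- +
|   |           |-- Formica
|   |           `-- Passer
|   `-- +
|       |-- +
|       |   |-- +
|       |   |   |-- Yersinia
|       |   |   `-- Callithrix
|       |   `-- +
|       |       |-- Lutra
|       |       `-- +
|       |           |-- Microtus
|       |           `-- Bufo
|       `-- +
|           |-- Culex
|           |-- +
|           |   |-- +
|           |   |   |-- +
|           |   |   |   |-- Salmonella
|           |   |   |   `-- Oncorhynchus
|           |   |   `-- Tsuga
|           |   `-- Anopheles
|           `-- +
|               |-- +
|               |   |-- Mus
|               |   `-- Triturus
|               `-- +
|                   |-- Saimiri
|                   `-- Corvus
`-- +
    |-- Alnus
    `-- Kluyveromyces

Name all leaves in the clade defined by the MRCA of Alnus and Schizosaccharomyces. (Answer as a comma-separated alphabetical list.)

Tracing Alnus: it sits inside (Alnus,Kluyveromyces).
Tracing Schizosaccharomyces: it sits inside (Gallus,Schizosaccharomyces).
The smallest clade enclosing both is the whole tree (their MRCA is the root), so the answer is all 26 tips in alphabetical order.

Alnus, Anopheles, Brassica, Bufo, Callithrix, Clostridium, Corvus, Culex, Formica, Gallus, Kluyveromyces, Lutra, Microtus, Mus, Oncorhynchus, Papio, Passer, Pongo, Saccharomyces, Saimiri, Salmonella, Schizosaccharomyces, Sciurus, Triturus, Tsuga, Yersinia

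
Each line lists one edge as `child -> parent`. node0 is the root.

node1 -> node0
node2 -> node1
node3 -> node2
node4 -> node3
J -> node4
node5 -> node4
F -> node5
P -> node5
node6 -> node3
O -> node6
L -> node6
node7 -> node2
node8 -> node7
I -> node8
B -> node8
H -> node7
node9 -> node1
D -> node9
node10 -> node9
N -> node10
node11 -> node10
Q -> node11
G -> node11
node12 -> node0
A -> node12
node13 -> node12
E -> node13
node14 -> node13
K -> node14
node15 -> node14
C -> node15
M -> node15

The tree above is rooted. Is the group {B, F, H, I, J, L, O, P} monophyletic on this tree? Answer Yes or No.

The most recent common ancestor of these taxa subtends (((J,(F,P)),(O,L)),((I,B),H)).
That clade has exactly 8 tips — every listed taxon and nothing else — so the group is monophyletic.

Yes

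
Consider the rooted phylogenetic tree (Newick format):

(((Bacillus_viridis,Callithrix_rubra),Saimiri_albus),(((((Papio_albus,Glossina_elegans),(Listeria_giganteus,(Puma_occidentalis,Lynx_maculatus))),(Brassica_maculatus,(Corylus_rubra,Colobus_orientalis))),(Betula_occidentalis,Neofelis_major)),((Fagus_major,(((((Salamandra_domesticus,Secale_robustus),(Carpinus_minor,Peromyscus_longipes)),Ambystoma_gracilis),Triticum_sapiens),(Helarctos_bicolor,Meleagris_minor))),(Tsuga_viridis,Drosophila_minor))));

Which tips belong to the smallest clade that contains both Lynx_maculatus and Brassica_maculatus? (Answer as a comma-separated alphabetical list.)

Brassica_maculatus, Colobus_orientalis, Corylus_rubra, Glossina_elegans, Listeria_giganteus, Lynx_maculatus, Papio_albus, Puma_occidentalis

Tracing Lynx_maculatus: it sits inside (Puma_occidentalis,Lynx_maculatus).
Tracing Brassica_maculatus: it sits inside (Brassica_maculatus,(Corylus_rubra,Colobus_orientalis)).
The smallest clade enclosing both is (((Papio_albus,Glossina_elegans),(Listeria_giganteus,(Puma_occidentalis,Lynx_maculatus))),(Brassica_maculatus,(Corylus_rubra,Colobus_orientalis))); the answer is its 8 terminal taxa in alphabetical order.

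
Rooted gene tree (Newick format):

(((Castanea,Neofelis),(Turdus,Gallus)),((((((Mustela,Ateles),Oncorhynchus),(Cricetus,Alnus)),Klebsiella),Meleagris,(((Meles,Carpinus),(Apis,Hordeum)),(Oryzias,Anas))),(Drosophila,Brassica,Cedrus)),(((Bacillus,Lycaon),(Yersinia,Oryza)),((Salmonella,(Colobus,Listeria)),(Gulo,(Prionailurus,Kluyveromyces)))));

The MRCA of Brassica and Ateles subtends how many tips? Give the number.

16

The MRCA of Brassica and Ateles is the node subtending ((((((Mustela,Ateles),Oncorhynchus),(Cricetus,Alnus)),Klebsiella),Meleagris,(((Meles,Carpinus),(Apis,Hordeum)),(Oryzias,Anas))),(Drosophila,Brassica,Cedrus)).
That clade contains 16 terminal taxa: Alnus, Anas, Apis, Ateles, Brassica, Carpinus, Cedrus, Cricetus, Drosophila, Hordeum, Klebsiella, Meleagris, Meles, Mustela, Oncorhynchus, Oryzias.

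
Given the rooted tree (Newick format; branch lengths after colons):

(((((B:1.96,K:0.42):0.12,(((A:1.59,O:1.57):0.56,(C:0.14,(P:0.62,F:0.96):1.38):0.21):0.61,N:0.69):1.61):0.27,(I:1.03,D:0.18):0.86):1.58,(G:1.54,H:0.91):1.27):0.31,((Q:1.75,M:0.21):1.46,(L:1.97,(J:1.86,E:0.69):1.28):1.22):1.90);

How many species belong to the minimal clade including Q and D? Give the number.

The MRCA of Q and D is the root, so the clade is the entire tree.
That clade contains 17 terminal taxa: A, B, C, D, E, F, G, H, I, J, K, L, M, N, O, P, Q.

17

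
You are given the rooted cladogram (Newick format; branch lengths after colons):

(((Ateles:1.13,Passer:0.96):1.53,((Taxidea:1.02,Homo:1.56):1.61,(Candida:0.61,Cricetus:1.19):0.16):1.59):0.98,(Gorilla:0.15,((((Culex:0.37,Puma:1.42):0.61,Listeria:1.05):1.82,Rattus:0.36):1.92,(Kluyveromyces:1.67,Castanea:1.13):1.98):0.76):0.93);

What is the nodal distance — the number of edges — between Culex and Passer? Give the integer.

The MRCA of Culex and Passer is the root of the tree.
From Culex up to that node: 6 branches. From Passer up to the same node: 3 branches. Total: 6 + 3 = 9.

9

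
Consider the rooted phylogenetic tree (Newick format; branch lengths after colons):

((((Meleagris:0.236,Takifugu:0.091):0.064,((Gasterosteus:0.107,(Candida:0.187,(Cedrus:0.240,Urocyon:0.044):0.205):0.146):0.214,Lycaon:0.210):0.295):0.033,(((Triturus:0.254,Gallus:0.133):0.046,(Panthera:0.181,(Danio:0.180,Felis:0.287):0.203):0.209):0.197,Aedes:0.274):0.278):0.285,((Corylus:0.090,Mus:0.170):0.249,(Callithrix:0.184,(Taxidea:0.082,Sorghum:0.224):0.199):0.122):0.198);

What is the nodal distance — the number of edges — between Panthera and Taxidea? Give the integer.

9

The MRCA of Panthera and Taxidea is the root of the tree.
From Panthera up to that node: 5 branches. From Taxidea up to the same node: 4 branches. Total: 5 + 4 = 9.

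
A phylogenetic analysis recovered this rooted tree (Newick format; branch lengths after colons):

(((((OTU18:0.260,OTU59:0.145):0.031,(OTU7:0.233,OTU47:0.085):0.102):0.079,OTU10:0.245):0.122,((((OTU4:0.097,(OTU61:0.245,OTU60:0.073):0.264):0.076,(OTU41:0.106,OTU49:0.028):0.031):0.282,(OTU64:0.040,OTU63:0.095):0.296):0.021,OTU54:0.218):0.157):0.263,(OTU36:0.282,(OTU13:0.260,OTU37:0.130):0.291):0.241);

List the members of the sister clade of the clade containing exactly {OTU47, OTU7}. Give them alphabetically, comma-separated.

OTU18, OTU59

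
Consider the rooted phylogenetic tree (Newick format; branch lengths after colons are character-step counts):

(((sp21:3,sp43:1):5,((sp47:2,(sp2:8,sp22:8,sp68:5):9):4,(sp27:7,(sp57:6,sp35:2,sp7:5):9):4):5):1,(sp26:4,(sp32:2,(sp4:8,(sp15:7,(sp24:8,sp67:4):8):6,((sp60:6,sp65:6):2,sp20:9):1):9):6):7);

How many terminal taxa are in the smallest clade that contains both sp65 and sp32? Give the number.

8

The MRCA of sp65 and sp32 is the node subtending (sp32,(sp4,(sp15,(sp24,sp67)),((sp60,sp65),sp20))).
That clade contains 8 terminal taxa: sp15, sp20, sp24, sp32, sp4, sp60, sp65, sp67.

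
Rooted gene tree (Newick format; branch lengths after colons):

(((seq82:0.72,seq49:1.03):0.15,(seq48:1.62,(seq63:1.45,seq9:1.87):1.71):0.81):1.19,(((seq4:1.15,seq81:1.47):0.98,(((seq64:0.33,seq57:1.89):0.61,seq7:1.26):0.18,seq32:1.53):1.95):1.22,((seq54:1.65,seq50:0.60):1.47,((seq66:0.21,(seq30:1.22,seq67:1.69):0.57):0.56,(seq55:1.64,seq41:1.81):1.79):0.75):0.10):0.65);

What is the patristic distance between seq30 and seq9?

The path runs seq30 → … → MRCA → … → seq9; the MRCA is the root of the tree.
Branch lengths along that path: 1.22 + 0.57 + 0.56 + 0.75 + 0.10 + 0.65 + 1.19 + 0.81 + 1.71 + 1.87 = 9.43.

9.43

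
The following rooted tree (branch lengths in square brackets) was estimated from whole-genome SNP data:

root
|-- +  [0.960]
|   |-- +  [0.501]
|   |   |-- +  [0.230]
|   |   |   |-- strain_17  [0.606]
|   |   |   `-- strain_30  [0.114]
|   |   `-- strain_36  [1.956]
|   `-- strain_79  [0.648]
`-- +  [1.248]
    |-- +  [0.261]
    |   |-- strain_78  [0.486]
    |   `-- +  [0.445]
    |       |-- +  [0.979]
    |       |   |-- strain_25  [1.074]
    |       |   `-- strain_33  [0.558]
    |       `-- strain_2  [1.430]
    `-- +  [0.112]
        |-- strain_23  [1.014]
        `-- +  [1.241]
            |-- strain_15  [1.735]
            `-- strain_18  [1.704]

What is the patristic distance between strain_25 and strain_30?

The path runs strain_25 → … → MRCA → … → strain_30; the MRCA is the root of the tree.
Branch lengths along that path: 1.074 + 0.979 + 0.445 + 0.261 + 1.248 + 0.960 + 0.501 + 0.230 + 0.114 = 5.812.

5.812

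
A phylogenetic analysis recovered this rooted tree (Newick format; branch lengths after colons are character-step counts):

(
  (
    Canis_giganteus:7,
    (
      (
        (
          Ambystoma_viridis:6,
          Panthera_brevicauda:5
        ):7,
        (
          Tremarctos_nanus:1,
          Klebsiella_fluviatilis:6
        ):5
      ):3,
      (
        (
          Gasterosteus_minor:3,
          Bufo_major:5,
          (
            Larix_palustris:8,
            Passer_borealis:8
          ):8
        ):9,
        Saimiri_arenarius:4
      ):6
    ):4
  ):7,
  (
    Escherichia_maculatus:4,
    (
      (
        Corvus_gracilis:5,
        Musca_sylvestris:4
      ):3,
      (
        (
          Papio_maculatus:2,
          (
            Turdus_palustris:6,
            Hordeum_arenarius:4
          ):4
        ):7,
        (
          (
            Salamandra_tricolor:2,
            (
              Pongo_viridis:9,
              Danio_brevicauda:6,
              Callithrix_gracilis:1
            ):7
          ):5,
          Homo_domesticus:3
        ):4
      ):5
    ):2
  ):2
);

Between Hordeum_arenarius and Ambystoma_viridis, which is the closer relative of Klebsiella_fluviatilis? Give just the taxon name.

The MRCA of Klebsiella_fluviatilis and Ambystoma_viridis subtends ((Ambystoma_viridis,Panthera_brevicauda),(Tremarctos_nanus,Klebsiella_fluviatilis)) (4 taxa).
The MRCA of Klebsiella_fluviatilis and Hordeum_arenarius is the root, subtending the entire tree (21 taxa).
The first is nested inside the second, so Klebsiella_fluviatilis shares a more recent common ancestor with Ambystoma_viridis.

Ambystoma_viridis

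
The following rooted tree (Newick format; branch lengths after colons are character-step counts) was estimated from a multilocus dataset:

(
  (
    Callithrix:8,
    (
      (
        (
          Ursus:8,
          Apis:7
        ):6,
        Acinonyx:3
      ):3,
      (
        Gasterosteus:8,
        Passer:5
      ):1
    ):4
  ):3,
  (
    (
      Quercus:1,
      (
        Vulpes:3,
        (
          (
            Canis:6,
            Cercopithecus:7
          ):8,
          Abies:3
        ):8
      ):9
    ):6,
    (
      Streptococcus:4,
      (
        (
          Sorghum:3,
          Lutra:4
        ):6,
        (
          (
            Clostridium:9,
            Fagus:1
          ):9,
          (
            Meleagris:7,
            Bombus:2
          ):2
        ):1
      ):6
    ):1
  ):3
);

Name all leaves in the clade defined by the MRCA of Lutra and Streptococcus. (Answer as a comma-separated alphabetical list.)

Tracing Lutra: it sits inside (Sorghum,Lutra).
Tracing Streptococcus: it sits inside (Streptococcus,((Sorghum,Lutra),((Clostridium,Fagus),(Meleagris,Bombus)))).
The smallest clade enclosing both is (Streptococcus,((Sorghum,Lutra),((Clostridium,Fagus),(Meleagris,Bombus)))); the answer is its 7 terminal taxa in alphabetical order.

Bombus, Clostridium, Fagus, Lutra, Meleagris, Sorghum, Streptococcus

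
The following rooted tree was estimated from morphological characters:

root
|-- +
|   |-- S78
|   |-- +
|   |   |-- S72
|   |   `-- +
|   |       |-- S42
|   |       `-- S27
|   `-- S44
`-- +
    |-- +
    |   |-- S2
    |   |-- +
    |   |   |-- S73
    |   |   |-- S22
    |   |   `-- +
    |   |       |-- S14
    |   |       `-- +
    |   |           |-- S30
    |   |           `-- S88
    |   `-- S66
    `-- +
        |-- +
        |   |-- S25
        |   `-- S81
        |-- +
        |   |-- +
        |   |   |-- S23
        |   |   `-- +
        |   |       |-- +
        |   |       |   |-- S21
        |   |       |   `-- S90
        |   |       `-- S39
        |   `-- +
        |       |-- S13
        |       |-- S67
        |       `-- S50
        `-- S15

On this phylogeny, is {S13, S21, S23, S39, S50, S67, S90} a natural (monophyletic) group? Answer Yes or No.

The most recent common ancestor of these taxa subtends ((S23,((S21,S90),S39)),(S13,S67,S50)).
That clade has exactly 7 tips — every listed taxon and nothing else — so the group is monophyletic.

Yes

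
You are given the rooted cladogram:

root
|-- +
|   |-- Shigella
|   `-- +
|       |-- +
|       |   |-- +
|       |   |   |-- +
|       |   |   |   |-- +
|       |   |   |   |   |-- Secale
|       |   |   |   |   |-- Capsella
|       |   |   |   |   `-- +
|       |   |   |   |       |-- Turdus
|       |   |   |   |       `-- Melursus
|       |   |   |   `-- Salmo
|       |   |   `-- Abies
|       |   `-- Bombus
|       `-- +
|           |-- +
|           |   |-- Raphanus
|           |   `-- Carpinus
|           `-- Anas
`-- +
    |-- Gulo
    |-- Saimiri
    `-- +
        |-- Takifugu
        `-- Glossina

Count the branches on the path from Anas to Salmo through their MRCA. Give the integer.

6

The MRCA of Anas and Salmo is the node subtending (((((Secale,Capsella,(Turdus,Melursus)),Salmo),Abies),Bombus),((Raphanus,Carpinus),Anas)).
From Anas up to that node: 2 branches. From Salmo up to the same node: 4 branches. Total: 2 + 4 = 6.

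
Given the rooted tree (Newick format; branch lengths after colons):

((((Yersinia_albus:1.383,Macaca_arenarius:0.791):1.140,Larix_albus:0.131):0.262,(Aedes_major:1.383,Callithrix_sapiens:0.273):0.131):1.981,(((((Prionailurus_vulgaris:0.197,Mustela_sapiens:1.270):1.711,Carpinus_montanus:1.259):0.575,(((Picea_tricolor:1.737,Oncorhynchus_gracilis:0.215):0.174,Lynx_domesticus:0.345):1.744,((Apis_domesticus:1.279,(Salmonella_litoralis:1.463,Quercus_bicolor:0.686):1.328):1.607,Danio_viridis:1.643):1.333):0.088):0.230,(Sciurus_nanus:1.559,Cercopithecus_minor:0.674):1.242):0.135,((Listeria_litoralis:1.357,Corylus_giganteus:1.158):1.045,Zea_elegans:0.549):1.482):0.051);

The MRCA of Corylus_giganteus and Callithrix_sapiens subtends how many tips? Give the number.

The MRCA of Corylus_giganteus and Callithrix_sapiens is the root, so the clade is the entire tree.
That clade contains 20 terminal taxa: Aedes_major, Apis_domesticus, Callithrix_sapiens, Carpinus_montanus, Cercopithecus_minor, Corylus_giganteus, Danio_viridis, Larix_albus, Listeria_litoralis, Lynx_domesticus, Macaca_arenarius, Mustela_sapiens, Oncorhynchus_gracilis, Picea_tricolor, Prionailurus_vulgaris, Quercus_bicolor, Salmonella_litoralis, Sciurus_nanus, Yersinia_albus, Zea_elegans.

20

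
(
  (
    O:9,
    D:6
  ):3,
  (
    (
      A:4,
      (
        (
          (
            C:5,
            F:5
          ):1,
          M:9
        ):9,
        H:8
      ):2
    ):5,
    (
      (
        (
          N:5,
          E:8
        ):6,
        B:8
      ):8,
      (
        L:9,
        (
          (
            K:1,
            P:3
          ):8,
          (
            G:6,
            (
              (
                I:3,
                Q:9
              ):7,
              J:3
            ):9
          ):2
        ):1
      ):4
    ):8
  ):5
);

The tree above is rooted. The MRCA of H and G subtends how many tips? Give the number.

The MRCA of H and G is the node subtending ((A,(((C,F),M),H)),(((N,E),B),(L,((K,P),(G,((I,Q),J)))))).
That clade contains 15 terminal taxa: A, B, C, E, F, G, H, I, J, K, L, M, N, P, Q.

15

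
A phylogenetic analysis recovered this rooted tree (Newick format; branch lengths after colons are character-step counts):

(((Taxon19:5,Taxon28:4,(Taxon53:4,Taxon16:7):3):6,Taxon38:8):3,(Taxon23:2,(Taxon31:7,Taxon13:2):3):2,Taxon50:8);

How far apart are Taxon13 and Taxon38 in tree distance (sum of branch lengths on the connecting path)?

The path runs Taxon13 → … → MRCA → … → Taxon38; the MRCA is the root of the tree.
Branch lengths along that path: 2 + 3 + 2 + 3 + 8 = 18.

18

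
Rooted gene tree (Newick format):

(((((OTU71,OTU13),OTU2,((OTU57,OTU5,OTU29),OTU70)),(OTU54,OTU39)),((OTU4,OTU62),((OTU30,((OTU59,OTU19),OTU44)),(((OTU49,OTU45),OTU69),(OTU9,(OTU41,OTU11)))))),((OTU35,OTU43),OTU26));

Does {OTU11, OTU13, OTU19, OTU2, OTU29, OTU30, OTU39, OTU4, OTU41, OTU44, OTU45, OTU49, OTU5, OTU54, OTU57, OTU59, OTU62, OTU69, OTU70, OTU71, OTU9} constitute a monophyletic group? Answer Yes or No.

The most recent common ancestor of these taxa subtends ((((OTU71,OTU13),OTU2,((OTU57,OTU5,OTU29),OTU70)),(OTU54,OTU39)),((OTU4,OTU62),((OTU30,((OTU59,OTU19),OTU44)),(((OTU49,OTU45),OTU69),(OTU9,(OTU41,OTU11)))))).
That clade has exactly 21 tips — every listed taxon and nothing else — so the group is monophyletic.

Yes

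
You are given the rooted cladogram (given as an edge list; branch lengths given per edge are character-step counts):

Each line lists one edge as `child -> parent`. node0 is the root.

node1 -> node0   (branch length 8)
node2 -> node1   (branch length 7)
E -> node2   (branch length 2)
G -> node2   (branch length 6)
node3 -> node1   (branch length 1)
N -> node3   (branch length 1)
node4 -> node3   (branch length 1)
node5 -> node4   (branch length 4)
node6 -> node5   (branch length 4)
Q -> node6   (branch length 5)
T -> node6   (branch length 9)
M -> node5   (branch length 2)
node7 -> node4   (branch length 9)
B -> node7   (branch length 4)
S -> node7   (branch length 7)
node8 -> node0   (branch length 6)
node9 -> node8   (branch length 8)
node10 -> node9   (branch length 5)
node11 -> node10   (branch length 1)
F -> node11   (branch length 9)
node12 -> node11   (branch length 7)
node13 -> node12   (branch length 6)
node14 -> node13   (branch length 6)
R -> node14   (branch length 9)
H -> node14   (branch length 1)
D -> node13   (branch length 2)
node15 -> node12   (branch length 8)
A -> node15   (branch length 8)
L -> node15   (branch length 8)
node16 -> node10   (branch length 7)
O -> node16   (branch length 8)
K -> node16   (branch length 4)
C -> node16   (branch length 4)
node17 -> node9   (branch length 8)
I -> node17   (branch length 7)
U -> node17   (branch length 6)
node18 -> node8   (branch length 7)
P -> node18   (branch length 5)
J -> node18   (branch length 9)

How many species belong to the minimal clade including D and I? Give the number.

11

The MRCA of D and I is the node subtending (((F,(((R,H),D),(A,L))),(O,K,C)),(I,U)).
That clade contains 11 terminal taxa: A, C, D, F, H, I, K, L, O, R, U.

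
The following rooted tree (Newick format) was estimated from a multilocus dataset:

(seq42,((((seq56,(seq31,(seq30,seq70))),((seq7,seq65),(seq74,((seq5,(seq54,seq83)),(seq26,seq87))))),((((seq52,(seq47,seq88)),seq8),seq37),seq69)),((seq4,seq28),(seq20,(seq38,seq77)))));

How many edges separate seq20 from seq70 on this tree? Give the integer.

9

The MRCA of seq20 and seq70 is the node subtending ((((seq56,(seq31,(seq30,seq70))),((seq7,seq65),(seq74,((seq5,(seq54,seq83)),(seq26,seq87))))),((((seq52,(seq47,seq88)),seq8),seq37),seq69)),((seq4,seq28),(seq20,(seq38,seq77)))).
From seq20 up to that node: 3 branches. From seq70 up to the same node: 6 branches. Total: 3 + 6 = 9.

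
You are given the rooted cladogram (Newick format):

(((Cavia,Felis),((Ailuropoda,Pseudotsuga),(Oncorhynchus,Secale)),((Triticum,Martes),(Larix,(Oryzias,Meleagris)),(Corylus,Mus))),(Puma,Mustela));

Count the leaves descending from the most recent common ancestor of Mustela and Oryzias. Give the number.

15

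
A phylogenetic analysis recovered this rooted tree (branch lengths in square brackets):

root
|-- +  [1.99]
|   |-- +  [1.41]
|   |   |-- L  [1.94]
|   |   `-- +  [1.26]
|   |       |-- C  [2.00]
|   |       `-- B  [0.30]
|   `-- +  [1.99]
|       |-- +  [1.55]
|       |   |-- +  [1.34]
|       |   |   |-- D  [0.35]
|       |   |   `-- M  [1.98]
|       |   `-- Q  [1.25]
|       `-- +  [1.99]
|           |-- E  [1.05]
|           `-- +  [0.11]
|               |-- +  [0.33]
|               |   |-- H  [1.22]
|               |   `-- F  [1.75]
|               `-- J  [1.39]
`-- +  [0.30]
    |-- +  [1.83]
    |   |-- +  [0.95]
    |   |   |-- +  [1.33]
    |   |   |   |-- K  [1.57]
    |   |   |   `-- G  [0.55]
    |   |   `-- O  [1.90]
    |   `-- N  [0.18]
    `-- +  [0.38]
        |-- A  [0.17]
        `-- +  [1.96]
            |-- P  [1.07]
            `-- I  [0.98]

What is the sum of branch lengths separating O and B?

The path runs O → … → MRCA → … → B; the MRCA is the root of the tree.
Branch lengths along that path: 1.90 + 0.95 + 1.83 + 0.30 + 1.99 + 1.41 + 1.26 + 0.30 = 9.94.

9.94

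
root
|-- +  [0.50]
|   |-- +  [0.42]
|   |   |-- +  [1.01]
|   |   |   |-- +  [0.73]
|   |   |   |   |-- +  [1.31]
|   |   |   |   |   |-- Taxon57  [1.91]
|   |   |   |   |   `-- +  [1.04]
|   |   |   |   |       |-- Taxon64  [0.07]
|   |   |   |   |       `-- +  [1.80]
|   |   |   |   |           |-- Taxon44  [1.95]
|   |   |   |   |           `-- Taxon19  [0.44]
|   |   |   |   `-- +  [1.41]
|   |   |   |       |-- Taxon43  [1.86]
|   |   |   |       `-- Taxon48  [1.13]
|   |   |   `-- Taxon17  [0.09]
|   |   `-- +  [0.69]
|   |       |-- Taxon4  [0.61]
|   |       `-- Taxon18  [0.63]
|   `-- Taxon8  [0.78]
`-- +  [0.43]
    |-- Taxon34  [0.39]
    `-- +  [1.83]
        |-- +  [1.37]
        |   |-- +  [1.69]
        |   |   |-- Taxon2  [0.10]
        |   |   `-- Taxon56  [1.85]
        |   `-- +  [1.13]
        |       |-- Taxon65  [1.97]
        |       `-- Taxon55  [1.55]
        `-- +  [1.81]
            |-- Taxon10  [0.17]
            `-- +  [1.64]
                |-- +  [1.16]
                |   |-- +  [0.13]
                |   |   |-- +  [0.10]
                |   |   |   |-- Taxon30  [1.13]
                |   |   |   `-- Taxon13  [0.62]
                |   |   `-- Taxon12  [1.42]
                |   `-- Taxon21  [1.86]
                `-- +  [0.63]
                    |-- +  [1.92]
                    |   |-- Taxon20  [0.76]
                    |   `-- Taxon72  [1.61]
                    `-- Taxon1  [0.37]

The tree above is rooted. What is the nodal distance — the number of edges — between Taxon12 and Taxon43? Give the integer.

The MRCA of Taxon12 and Taxon43 is the root of the tree.
From Taxon12 up to that node: 7 branches. From Taxon43 up to the same node: 6 branches. Total: 7 + 6 = 13.

13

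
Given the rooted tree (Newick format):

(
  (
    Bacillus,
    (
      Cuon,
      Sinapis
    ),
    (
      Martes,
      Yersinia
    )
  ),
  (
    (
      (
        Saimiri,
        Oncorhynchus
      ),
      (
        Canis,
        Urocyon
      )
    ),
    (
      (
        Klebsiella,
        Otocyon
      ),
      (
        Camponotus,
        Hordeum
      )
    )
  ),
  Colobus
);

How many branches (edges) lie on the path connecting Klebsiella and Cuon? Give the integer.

The MRCA of Klebsiella and Cuon is the root of the tree.
From Klebsiella up to that node: 4 branches. From Cuon up to the same node: 3 branches. Total: 4 + 3 = 7.

7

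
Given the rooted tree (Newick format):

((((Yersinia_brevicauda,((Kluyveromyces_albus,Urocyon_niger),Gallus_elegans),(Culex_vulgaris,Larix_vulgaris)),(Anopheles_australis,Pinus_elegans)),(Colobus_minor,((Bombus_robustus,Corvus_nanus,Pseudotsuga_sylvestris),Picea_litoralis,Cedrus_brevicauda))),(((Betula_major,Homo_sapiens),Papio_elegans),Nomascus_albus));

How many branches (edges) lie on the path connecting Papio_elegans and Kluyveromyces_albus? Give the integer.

The MRCA of Papio_elegans and Kluyveromyces_albus is the root of the tree.
From Papio_elegans up to that node: 3 branches. From Kluyveromyces_albus up to the same node: 6 branches. Total: 3 + 6 = 9.

9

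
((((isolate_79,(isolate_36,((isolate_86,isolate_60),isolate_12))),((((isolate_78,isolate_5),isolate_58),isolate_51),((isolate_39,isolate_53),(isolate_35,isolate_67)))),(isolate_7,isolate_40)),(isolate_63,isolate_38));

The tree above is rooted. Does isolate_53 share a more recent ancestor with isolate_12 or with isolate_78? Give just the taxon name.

The MRCA of isolate_53 and isolate_78 subtends ((((isolate_78,isolate_5),isolate_58),isolate_51),((isolate_39,isolate_53),(isolate_35,isolate_67))) (8 taxa).
The MRCA of isolate_53 and isolate_12 subtends ((isolate_79,(isolate_36,((isolate_86,isolate_60),isolate_12))),((((isolate_78,isolate_5),isolate_58),isolate_51),((isolate_39,isolate_53),(isolate_35,isolate_67)))) (13 taxa).
The first is nested inside the second, so isolate_53 shares a more recent common ancestor with isolate_78.

isolate_78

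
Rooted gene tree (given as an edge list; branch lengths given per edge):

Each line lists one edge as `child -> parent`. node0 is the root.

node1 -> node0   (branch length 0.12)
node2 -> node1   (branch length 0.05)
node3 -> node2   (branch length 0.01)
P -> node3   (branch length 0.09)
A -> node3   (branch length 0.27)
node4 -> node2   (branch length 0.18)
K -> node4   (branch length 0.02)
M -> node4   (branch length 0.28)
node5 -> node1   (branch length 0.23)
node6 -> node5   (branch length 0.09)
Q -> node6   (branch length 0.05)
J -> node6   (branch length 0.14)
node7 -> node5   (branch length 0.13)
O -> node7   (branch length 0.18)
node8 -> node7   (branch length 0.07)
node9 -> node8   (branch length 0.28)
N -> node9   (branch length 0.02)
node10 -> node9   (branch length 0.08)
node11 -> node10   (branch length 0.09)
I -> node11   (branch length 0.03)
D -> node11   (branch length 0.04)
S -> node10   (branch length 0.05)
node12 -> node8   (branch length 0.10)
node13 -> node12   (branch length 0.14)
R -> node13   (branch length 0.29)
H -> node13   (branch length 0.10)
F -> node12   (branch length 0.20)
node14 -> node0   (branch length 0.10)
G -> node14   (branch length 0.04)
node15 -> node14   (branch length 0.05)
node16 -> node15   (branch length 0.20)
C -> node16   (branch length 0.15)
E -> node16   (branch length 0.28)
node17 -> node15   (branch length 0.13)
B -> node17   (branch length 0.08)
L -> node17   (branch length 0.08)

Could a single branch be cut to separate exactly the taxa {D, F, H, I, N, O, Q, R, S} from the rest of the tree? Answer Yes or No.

No

The MRCA of the listed taxa subtends ((Q,J),(O,((N,((I,D),S)),((R,H),F)))).
That clade also contains J, which is not in the proposed group, so the group is not monophyletic.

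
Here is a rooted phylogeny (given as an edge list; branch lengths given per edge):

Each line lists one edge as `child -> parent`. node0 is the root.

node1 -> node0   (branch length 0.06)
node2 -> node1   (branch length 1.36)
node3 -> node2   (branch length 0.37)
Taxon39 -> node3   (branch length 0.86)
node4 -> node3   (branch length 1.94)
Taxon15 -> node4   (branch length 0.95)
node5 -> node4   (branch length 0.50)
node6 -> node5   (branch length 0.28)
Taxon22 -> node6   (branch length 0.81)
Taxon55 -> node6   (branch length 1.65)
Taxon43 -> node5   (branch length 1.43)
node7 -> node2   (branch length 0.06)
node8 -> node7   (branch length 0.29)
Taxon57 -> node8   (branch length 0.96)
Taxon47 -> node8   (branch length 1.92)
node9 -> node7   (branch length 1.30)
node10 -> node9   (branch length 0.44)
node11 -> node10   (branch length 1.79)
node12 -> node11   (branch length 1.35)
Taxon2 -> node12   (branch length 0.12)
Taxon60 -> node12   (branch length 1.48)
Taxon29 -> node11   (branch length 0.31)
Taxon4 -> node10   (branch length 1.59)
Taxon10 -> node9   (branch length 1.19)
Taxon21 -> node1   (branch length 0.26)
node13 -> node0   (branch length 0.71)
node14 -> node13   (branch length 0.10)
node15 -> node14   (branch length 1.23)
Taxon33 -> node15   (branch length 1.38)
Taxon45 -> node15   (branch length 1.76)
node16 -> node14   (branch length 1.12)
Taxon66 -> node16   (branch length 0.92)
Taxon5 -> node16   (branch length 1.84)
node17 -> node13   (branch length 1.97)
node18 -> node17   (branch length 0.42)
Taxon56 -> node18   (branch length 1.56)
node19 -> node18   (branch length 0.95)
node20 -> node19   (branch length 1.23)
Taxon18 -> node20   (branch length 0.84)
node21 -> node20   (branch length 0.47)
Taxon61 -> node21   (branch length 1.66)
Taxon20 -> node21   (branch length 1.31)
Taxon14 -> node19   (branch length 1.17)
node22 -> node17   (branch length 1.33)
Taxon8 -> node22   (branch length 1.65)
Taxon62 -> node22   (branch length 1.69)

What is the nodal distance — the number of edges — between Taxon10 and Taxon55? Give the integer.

8

The MRCA of Taxon10 and Taxon55 is the node subtending ((Taxon39,(Taxon15,((Taxon22,Taxon55),Taxon43))),((Taxon57,Taxon47),((((Taxon2,Taxon60),Taxon29),Taxon4),Taxon10))).
From Taxon10 up to that node: 3 branches. From Taxon55 up to the same node: 5 branches. Total: 3 + 5 = 8.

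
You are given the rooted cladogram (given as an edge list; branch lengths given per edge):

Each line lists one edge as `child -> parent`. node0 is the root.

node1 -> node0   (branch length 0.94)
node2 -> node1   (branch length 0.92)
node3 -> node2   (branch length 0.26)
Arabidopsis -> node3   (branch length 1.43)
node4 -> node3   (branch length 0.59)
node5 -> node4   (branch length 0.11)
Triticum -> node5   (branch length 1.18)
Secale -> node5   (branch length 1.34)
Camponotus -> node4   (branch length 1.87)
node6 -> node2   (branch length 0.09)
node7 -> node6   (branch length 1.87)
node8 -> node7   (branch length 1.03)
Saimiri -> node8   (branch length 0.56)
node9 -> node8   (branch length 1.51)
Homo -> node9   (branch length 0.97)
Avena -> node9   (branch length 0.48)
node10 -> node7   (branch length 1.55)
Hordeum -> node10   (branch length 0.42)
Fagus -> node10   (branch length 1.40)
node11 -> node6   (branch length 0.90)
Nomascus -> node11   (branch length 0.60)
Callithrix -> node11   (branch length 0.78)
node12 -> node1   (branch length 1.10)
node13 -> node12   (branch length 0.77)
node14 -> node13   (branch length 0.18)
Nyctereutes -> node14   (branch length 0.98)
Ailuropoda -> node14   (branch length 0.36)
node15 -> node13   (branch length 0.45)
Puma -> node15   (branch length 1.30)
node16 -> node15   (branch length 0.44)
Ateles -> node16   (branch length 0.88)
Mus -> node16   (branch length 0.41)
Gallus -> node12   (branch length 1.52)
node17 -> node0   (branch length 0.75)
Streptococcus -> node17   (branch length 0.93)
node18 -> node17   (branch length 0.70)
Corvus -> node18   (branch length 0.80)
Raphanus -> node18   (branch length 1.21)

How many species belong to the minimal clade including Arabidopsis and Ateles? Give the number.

The MRCA of Arabidopsis and Ateles is the node subtending (((Arabidopsis,((Triticum,Secale),Camponotus)),(((Saimiri,(Homo,Avena)),(Hordeum,Fagus)),(Nomascus,Callithrix))),(((Nyctereutes,Ailuropoda),(Puma,(Ateles,Mus))),Gallus)).
That clade contains 17 terminal taxa: Ailuropoda, Arabidopsis, Ateles, Avena, Callithrix, Camponotus, Fagus, Gallus, Homo, Hordeum, Mus, Nomascus, Nyctereutes, Puma, Saimiri, Secale, Triticum.

17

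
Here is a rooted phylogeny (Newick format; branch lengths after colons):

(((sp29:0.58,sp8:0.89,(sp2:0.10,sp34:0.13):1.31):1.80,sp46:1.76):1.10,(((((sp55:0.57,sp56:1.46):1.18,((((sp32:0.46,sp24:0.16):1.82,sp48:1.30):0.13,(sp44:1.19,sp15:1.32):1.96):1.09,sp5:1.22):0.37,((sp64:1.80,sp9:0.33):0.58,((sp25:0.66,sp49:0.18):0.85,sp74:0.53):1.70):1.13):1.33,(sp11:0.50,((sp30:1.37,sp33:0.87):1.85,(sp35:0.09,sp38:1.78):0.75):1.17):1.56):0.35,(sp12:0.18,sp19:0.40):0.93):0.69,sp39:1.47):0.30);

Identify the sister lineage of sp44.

sp44 attaches to the tree at the node subtending (sp44,sp15).
The other lineage descending from that same node — the sister group — is the single tip sp15.

sp15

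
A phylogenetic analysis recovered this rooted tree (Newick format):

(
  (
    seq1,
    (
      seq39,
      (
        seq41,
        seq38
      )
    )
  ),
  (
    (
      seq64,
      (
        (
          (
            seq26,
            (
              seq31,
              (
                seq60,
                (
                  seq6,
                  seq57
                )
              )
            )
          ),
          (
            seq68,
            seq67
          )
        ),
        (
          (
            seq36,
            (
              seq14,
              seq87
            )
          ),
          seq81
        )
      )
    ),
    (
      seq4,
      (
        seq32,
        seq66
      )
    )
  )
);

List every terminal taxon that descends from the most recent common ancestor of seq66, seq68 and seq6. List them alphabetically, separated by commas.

seq14, seq26, seq31, seq32, seq36, seq4, seq57, seq6, seq60, seq64, seq66, seq67, seq68, seq81, seq87

Tracing seq66: it sits inside (seq32,seq66).
Tracing seq68: it sits inside (seq68,seq67).
Tracing seq6: it sits inside (seq6,seq57).
The smallest clade enclosing all 3 is ((seq64,(((seq26,(seq31,(seq60,(seq6,seq57)))),(seq68,seq67)),((seq36,(seq14,seq87)),seq81))),(seq4,(seq32,seq66))); the answer is its 15 terminal taxa in alphabetical order.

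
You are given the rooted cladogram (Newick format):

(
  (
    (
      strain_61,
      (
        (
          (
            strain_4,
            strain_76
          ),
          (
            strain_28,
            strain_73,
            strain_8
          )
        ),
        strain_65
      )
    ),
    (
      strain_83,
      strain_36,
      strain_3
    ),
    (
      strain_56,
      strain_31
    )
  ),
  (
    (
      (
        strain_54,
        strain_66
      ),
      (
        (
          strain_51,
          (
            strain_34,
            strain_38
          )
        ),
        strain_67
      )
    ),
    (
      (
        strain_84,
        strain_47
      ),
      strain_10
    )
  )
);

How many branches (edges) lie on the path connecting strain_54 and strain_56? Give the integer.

The MRCA of strain_54 and strain_56 is the root of the tree.
From strain_54 up to that node: 4 branches. From strain_56 up to the same node: 3 branches. Total: 4 + 3 = 7.

7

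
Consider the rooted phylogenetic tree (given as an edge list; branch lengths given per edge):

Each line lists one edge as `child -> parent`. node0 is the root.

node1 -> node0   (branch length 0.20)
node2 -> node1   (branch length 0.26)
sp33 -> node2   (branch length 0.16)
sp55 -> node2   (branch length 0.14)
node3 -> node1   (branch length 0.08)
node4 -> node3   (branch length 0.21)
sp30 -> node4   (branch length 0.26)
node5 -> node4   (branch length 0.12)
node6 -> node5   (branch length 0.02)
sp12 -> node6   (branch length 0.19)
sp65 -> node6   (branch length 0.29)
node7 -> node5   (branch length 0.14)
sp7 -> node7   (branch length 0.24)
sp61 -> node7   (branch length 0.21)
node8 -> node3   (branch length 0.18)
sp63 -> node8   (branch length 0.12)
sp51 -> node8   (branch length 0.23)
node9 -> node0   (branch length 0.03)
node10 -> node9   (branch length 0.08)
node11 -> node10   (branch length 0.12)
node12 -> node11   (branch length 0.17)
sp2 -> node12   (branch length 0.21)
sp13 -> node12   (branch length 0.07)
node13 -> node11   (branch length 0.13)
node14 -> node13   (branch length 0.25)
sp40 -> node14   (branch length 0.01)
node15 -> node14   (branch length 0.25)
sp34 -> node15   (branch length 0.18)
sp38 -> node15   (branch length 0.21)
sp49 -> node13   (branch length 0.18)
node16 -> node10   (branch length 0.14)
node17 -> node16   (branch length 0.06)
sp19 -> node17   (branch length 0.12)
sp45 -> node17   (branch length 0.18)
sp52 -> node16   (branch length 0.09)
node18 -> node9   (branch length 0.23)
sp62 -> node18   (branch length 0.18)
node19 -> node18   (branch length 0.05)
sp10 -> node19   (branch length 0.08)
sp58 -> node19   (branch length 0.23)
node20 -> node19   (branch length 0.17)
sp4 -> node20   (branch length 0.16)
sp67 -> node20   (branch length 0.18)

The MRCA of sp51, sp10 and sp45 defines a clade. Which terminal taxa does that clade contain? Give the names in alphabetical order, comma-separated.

Tracing sp51: it sits inside (sp63,sp51).
Tracing sp10: it sits inside (sp10,sp58,(sp4,sp67)).
Tracing sp45: it sits inside (sp19,sp45).
The smallest clade enclosing all 3 is the whole tree (their MRCA is the root), so the answer is all 23 tips in alphabetical order.

sp10, sp12, sp13, sp19, sp2, sp30, sp33, sp34, sp38, sp4, sp40, sp45, sp49, sp51, sp52, sp55, sp58, sp61, sp62, sp63, sp65, sp67, sp7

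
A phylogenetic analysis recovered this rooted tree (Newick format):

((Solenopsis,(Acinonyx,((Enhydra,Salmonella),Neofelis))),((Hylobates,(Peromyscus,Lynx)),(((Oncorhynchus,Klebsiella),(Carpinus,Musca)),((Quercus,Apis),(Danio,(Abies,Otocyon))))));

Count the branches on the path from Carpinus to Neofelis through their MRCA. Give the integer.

The MRCA of Carpinus and Neofelis is the root of the tree.
From Carpinus up to that node: 5 branches. From Neofelis up to the same node: 4 branches. Total: 5 + 4 = 9.

9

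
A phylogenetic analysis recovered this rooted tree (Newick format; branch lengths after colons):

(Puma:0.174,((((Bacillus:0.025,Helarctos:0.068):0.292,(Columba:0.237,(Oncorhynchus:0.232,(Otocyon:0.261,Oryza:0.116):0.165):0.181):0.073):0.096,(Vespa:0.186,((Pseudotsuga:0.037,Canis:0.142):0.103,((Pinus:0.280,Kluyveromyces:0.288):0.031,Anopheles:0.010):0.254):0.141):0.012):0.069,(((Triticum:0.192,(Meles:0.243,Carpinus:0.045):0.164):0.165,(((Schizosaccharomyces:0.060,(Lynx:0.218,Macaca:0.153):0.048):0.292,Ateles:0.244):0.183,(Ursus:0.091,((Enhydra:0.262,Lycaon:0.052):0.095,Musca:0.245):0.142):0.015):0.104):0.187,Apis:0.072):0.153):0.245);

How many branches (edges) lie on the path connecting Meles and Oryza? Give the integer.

The MRCA of Meles and Oryza is the node subtending ((((Bacillus,Helarctos),(Columba,(Oncorhynchus,(Otocyon,Oryza)))),(Vespa,((Pseudotsuga,Canis),((Pinus,Kluyveromyces),Anopheles)))),(((Triticum,(Meles,Carpinus)),(((Schizosaccharomyces,(Lynx,Macaca)),Ateles),(Ursus,((Enhydra,Lycaon),Musca)))),Apis)).
From Meles up to that node: 5 branches. From Oryza up to the same node: 6 branches. Total: 5 + 6 = 11.

11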